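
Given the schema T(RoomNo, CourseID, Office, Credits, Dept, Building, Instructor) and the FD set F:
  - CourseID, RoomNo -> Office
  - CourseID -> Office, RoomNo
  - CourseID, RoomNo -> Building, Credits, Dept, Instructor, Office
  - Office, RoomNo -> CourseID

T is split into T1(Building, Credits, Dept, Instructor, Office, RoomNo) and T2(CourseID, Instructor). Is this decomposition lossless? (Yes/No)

No

T1 ∩ T2 = {Instructor}; its closure under F is {Instructor}.
Neither T1 nor T2 is contained in that closure, so the decomposition is lossy.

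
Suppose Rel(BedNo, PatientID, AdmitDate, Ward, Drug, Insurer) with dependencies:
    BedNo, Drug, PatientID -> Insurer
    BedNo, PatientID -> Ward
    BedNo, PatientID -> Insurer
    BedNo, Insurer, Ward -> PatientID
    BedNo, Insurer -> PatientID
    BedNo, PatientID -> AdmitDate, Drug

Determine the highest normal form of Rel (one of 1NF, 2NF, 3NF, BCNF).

Candidate keys: {BedNo, Insurer}, {BedNo, PatientID}. Prime attributes: {BedNo, Insurer, PatientID}.
Every FD has a superkey on the left, so the relation is in BCNF.

BCNF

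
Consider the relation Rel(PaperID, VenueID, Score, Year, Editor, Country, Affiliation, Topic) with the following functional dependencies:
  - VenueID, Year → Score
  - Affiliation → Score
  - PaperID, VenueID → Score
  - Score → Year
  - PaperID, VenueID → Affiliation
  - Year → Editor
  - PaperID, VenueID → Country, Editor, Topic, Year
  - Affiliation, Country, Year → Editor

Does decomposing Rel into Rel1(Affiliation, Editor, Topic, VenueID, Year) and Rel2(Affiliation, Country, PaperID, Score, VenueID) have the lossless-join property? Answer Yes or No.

Rel1 ∩ Rel2 = {Affiliation, VenueID}; its closure under F is {Affiliation, Editor, Score, VenueID, Year}.
Neither Rel1 nor Rel2 is contained in that closure, so the decomposition is lossy.

No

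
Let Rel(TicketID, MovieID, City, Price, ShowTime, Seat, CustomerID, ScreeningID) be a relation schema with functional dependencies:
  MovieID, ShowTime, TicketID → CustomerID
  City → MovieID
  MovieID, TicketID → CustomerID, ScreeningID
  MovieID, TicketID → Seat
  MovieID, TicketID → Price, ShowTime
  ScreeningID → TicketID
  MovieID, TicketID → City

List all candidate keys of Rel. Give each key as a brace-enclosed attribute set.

{City, ScreeningID}, {City, TicketID}, {MovieID, ScreeningID}, {MovieID, TicketID}

Closure of {City, ScreeningID} is {City, CustomerID, MovieID, Price, ScreeningID, Seat, ShowTime, TicketID}, the whole schema; {City, ScreeningID} is a candidate key.
Closure of {City, TicketID} is {City, CustomerID, MovieID, Price, ScreeningID, Seat, ShowTime, TicketID}, the whole schema; {City, TicketID} is a candidate key.
Closure of {MovieID, ScreeningID} is {City, CustomerID, MovieID, Price, ScreeningID, Seat, ShowTime, TicketID}, the whole schema; {MovieID, ScreeningID} is a candidate key.
Closure of {MovieID, TicketID} is {City, CustomerID, MovieID, Price, ScreeningID, Seat, ShowTime, TicketID}, the whole schema; {MovieID, TicketID} is a candidate key.
These are minimal and exhaustive — every other superkey contains one of them.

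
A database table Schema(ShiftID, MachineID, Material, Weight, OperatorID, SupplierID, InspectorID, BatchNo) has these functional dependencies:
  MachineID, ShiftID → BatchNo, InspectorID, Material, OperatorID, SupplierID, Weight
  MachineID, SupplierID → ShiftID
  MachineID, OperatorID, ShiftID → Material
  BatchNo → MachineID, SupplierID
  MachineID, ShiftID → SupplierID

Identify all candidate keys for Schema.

Closure of {BatchNo} is {BatchNo, InspectorID, MachineID, Material, OperatorID, ShiftID, SupplierID, Weight}, the whole schema; {BatchNo} is a candidate key.
Closure of {MachineID, ShiftID} is {BatchNo, InspectorID, MachineID, Material, OperatorID, ShiftID, SupplierID, Weight}, the whole schema; {MachineID, ShiftID} is a candidate key.
Closure of {MachineID, SupplierID} is {BatchNo, InspectorID, MachineID, Material, OperatorID, ShiftID, SupplierID, Weight}, the whole schema; {MachineID, SupplierID} is a candidate key.
Any other superkey properly contains one of these, so there are no further candidate keys.

{BatchNo}, {MachineID, ShiftID}, {MachineID, SupplierID}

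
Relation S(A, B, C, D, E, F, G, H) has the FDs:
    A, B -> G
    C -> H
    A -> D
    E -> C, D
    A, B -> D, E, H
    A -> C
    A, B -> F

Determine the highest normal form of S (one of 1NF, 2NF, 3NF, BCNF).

Candidate key: {A, B}. Prime attributes: {A, B}.
C -> H: {C}⁺ = {C, H}, which is not all of the attributes, so the left side is not a superkey — BCNF is violated.
C -> H determines the non-prime attribute {H} from a non-superkey — 3NF is violated.
{A} is a proper subset of the key {A, B}, and {A}⁺ contains the non-prime attributes {C, D, H} — a partial dependency, so 2NF is violated.

1NF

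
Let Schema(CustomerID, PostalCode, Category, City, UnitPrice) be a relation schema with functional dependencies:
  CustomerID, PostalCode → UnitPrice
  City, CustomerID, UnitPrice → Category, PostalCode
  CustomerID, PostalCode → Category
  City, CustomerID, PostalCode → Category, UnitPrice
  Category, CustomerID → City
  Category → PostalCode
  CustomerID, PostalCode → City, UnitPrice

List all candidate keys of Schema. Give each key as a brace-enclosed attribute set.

{Category, CustomerID}, {City, CustomerID, UnitPrice}, {CustomerID, PostalCode}

Attributes never on any right-hand side: {CustomerID} — every candidate key must contain it.
Closure of {Category, CustomerID} is {Category, City, CustomerID, PostalCode, UnitPrice}, the whole schema; {Category, CustomerID} is a candidate key.
Closure of {CustomerID, PostalCode} is {Category, City, CustomerID, PostalCode, UnitPrice}, the whole schema; {CustomerID, PostalCode} is a candidate key.
Closure of {City, CustomerID, UnitPrice} is {Category, City, CustomerID, PostalCode, UnitPrice}, the whole schema; {City, CustomerID, UnitPrice} is a candidate key.
Any other superkey properly contains one of these, so there are no further candidate keys.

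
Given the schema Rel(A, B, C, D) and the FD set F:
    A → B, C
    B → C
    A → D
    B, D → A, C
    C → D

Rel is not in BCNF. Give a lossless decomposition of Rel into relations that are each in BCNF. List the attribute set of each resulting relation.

{A, B, C}; {C, D}

Candidate keys of the original relation: {A}, {B}.
Within {A, B, C, D}: {C}⁺ ∩ {A, B, C, D} = {C, D}, not the whole set, so C → D violates BCNF; decompose into {C, D} and {A, B, C}.
{C, D}: every determinant is a superkey — BCNF.
{A, B, C}: every determinant is a superkey — BCNF.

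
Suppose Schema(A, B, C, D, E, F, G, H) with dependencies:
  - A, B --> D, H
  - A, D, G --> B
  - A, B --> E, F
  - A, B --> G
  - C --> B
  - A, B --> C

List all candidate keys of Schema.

Attributes never on any right-hand side: {A} — every candidate key must contain it.
{A, B} is a candidate key since {A, B}⁺ = {A, B, C, D, E, F, G, H} covers every attribute.
{A, C} is a candidate key since {A, C}⁺ = {A, B, C, D, E, F, G, H} covers every attribute.
{A, D, G} is a candidate key since {A, D, G}⁺ = {A, B, C, D, E, F, G, H} covers every attribute.
Any other superkey properly contains one of these, so there are no further candidate keys.

{A, B}, {A, C}, {A, D, G}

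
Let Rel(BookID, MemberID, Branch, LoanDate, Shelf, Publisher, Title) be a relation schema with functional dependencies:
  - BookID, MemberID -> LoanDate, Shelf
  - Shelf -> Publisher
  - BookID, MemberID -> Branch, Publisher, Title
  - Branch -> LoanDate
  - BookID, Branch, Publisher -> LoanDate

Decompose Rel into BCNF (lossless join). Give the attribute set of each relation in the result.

{BookID, Branch, MemberID, Shelf, Title}; {Branch, LoanDate}; {Publisher, Shelf}

Candidate key of the original relation: {BookID, MemberID}.
Within {BookID, Branch, LoanDate, MemberID, Publisher, Shelf, Title}: {Shelf}⁺ ∩ {BookID, Branch, LoanDate, MemberID, Publisher, Shelf, Title} = {Publisher, Shelf}, not the whole set, so Shelf -> Publisher violates BCNF; decompose into {Publisher, Shelf} and {BookID, Branch, LoanDate, MemberID, Shelf, Title}.
{Publisher, Shelf} is in BCNF.
Within {BookID, Branch, LoanDate, MemberID, Shelf, Title}: {Branch}⁺ ∩ {BookID, Branch, LoanDate, MemberID, Shelf, Title} = {Branch, LoanDate}, not the whole set, so Branch -> LoanDate violates BCNF; decompose into {Branch, LoanDate} and {BookID, Branch, MemberID, Shelf, Title}.
{Branch, LoanDate} is in BCNF.
{BookID, Branch, MemberID, Shelf, Title} is in BCNF.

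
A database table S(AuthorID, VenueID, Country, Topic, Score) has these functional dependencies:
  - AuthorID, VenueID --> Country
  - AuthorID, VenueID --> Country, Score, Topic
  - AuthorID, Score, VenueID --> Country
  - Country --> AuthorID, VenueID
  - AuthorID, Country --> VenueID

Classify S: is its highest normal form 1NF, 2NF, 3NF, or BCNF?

BCNF

Candidate keys: {AuthorID, VenueID}, {Country}. Prime attributes: {AuthorID, Country, VenueID}.
Every FD has a superkey on the left, so the relation is in BCNF.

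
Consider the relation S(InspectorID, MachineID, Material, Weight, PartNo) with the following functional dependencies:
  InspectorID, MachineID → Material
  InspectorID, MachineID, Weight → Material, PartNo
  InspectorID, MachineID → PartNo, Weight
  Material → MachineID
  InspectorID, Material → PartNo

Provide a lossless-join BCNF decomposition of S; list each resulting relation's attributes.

Candidate keys of the original relation: {InspectorID, MachineID}, {InspectorID, Material}.
{InspectorID, MachineID, Material, PartNo, Weight}: {Material} determines {MachineID, Material} here but is not a superkey — split on Material → MachineID, giving {MachineID, Material} and {InspectorID, Material, PartNo, Weight}.
{MachineID, Material} has no BCNF violation.
{InspectorID, Material, PartNo, Weight} has no BCNF violation.

{InspectorID, Material, PartNo, Weight}; {MachineID, Material}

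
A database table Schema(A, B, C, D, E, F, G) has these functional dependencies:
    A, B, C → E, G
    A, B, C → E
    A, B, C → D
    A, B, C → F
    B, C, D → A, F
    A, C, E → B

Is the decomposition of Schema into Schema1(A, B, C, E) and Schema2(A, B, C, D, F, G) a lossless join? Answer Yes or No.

Yes

Schema1 ∩ Schema2 = {A, B, C}; its closure under F is {A, B, C, D, E, F, G}.
Since Schema1 ⊆ {A, B, C, D, E, F, G}, the intersection is a superkey of Schema1; the decomposition is lossless.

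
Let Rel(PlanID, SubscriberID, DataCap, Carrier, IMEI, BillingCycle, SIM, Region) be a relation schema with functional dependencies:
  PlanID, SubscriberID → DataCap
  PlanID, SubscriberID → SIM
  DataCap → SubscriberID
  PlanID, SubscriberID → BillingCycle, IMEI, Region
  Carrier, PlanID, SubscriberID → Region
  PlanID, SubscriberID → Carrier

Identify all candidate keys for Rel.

No FD produces {PlanID}, so it must be in every candidate key.
Closure of {DataCap, PlanID} is {BillingCycle, Carrier, DataCap, IMEI, PlanID, Region, SIM, SubscriberID}, the whole schema; {DataCap, PlanID} is a candidate key.
Closure of {PlanID, SubscriberID} is {BillingCycle, Carrier, DataCap, IMEI, PlanID, Region, SIM, SubscriberID}, the whole schema; {PlanID, SubscriberID} is a candidate key.
Any other superkey properly contains one of these, so there are no further candidate keys.

{DataCap, PlanID}, {PlanID, SubscriberID}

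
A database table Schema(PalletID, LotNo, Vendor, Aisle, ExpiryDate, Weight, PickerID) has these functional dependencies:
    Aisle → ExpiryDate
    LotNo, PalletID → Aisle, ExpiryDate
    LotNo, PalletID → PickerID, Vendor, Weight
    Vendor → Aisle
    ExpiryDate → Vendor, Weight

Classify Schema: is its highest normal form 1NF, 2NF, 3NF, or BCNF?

2NF

Candidate key: {LotNo, PalletID}. Prime attributes: {LotNo, PalletID}.
Aisle → ExpiryDate breaks BCNF: {Aisle}⁺ = {Aisle, ExpiryDate, Vendor, Weight}, so {Aisle} is not a superkey.
Aisle → ExpiryDate has non-prime {ExpiryDate} on the right and a non-superkey on the left, so 3NF fails.
Checking every proper subset of each key, none determines a non-prime attribute — 2NF is satisfied.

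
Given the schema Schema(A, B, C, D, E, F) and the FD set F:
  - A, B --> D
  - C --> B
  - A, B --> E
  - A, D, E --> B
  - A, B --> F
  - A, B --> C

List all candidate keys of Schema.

{A, B}, {A, C}, {A, D, E}

No FD produces {A}, so it must be in every candidate key.
Closure of {A, B} is {A, B, C, D, E, F}, the whole schema; {A, B} is a candidate key.
Closure of {A, C} is {A, B, C, D, E, F}, the whole schema; {A, C} is a candidate key.
Closure of {A, D, E} is {A, B, C, D, E, F}, the whole schema; {A, D, E} is a candidate key.
No proper subset of any of these is a key, and no other minimal superkey exists.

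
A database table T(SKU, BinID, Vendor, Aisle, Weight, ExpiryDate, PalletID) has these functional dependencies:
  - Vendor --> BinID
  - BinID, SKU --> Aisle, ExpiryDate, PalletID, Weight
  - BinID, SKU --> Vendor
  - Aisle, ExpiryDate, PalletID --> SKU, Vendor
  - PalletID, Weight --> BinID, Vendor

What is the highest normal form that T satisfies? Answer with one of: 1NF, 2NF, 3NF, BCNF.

3NF

Candidate keys: {Aisle, ExpiryDate, PalletID}, {BinID, SKU}, {PalletID, SKU, Weight}, {SKU, Vendor}. Prime attributes: {Aisle, BinID, ExpiryDate, PalletID, SKU, Vendor, Weight}.
Vendor --> BinID breaks BCNF: {Vendor}⁺ = {BinID, Vendor}, so {Vendor} is not a superkey.
But every attribute on its right side ({BinID}) is prime, and the same holds for every other non-superkey FD, so 3NF still holds.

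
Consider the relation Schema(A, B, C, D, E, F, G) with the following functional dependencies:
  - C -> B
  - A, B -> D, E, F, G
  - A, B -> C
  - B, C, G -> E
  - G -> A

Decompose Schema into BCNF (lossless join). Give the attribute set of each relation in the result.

Candidate keys of the original relation: {A, B}, {A, C}, {B, G}, {C, G}.
{A, B, C, D, E, F, G}: {C} determines {B, C} here but is not a superkey — split on C -> B, giving {B, C} and {A, C, D, E, F, G}.
{B, C}: every determinant is a superkey — BCNF.
{A, C, D, E, F, G}: {G} determines {A, G} here but is not a superkey — split on G -> A, giving {A, G} and {C, D, E, F, G}.
{A, G}: every determinant is a superkey — BCNF.
{C, D, E, F, G}: every determinant is a superkey — BCNF.

{A, G}; {B, C}; {C, D, E, F, G}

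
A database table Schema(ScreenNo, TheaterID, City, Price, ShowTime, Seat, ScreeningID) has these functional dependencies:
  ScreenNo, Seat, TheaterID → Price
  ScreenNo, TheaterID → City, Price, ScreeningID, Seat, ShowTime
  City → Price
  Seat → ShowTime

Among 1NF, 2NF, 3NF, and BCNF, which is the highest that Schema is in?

2NF

Candidate key: {ScreenNo, TheaterID}. Prime attributes: {ScreenNo, TheaterID}.
City → Price breaks BCNF: {City}⁺ = {City, Price}, so {City} is not a superkey.
Because {Price} is non-prime and the left side of City → Price is not a superkey, the relation is not in 3NF.
No non-prime attribute depends on a proper subset of any candidate key, so 2NF holds.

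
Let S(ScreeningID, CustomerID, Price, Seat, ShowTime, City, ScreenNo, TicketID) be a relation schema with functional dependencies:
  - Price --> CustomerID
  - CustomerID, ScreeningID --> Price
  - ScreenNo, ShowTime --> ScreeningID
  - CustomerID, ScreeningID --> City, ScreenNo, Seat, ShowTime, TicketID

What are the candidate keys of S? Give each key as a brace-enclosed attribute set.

{CustomerID, ScreeningID}⁺ = {City, CustomerID, Price, ScreenNo, ScreeningID, Seat, ShowTime, TicketID} — all of the relation — so {CustomerID, ScreeningID} is a candidate key.
{Price, ScreeningID}⁺ = {City, CustomerID, Price, ScreenNo, ScreeningID, Seat, ShowTime, TicketID} — all of the relation — so {Price, ScreeningID} is a candidate key.
{CustomerID, ScreenNo, ShowTime}⁺ = {City, CustomerID, Price, ScreenNo, ScreeningID, Seat, ShowTime, TicketID} — all of the relation — so {CustomerID, ScreenNo, ShowTime} is a candidate key.
{Price, ScreenNo, ShowTime}⁺ = {City, CustomerID, Price, ScreenNo, ScreeningID, Seat, ShowTime, TicketID} — all of the relation — so {Price, ScreenNo, ShowTime} is a candidate key.
These are minimal and exhaustive — every other superkey contains one of them.

{CustomerID, ScreenNo, ShowTime}, {CustomerID, ScreeningID}, {Price, ScreenNo, ShowTime}, {Price, ScreeningID}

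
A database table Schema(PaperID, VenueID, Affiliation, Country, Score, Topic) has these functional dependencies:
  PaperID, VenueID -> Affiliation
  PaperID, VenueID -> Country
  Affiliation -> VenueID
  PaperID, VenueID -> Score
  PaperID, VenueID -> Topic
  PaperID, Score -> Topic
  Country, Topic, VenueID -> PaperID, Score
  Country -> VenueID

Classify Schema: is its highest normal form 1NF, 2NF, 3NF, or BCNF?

Candidate keys: {Affiliation, PaperID}, {Country, PaperID}, {Country, Topic}, {PaperID, VenueID}. Prime attributes: {Affiliation, Country, PaperID, Topic, VenueID}.
Affiliation -> VenueID: {Affiliation}⁺ = {Affiliation, VenueID}, which is not all of the attributes, so the left side is not a superkey — BCNF is violated.
But every attribute on its right side ({VenueID}) is prime, and the same holds for every other non-superkey FD, so 3NF still holds.

3NF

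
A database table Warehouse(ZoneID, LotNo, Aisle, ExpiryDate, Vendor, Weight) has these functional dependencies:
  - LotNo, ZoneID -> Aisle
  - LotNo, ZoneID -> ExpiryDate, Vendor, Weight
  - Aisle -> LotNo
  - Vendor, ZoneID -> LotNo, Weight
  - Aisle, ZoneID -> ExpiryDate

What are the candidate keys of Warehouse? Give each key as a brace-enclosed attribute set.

{ZoneID} never appears on the right of any FD, so every key must include it.
{Aisle, ZoneID}⁺ = {Aisle, ExpiryDate, LotNo, Vendor, Weight, ZoneID}, which is every attribute, so {Aisle, ZoneID} is a candidate key.
{LotNo, ZoneID}⁺ = {Aisle, ExpiryDate, LotNo, Vendor, Weight, ZoneID}, which is every attribute, so {LotNo, ZoneID} is a candidate key.
{Vendor, ZoneID}⁺ = {Aisle, ExpiryDate, LotNo, Vendor, Weight, ZoneID}, which is every attribute, so {Vendor, ZoneID} is a candidate key.
Any other superkey properly contains one of these, so there are no further candidate keys.

{Aisle, ZoneID}, {LotNo, ZoneID}, {Vendor, ZoneID}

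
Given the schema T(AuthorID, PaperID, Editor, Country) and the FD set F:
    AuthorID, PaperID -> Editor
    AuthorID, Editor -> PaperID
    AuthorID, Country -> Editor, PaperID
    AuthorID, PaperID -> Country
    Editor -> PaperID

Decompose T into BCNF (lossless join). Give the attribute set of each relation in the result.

{AuthorID, Country, Editor}; {Editor, PaperID}

Candidate keys of the original relation: {AuthorID, Country}, {AuthorID, Editor}, {AuthorID, PaperID}.
In {AuthorID, Country, Editor, PaperID}, {Editor} is not a superkey ({Editor}⁺ restricted to this set is {Editor, PaperID}), so split on Editor -> PaperID into {Editor, PaperID} and {AuthorID, Country, Editor}.
{Editor, PaperID}: every determinant is a superkey — BCNF.
{AuthorID, Country, Editor}: every determinant is a superkey — BCNF.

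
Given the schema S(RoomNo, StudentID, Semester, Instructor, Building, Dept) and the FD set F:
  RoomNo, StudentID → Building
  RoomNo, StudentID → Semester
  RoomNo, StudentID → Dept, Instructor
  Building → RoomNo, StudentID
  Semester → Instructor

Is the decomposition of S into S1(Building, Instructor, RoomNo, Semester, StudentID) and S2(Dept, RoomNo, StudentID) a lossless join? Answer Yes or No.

Common attributes: {RoomNo, StudentID}; their closure is {Building, Dept, Instructor, RoomNo, Semester, StudentID}.
This includes all of S1, so the common attributes are a superkey of S1 — the join is lossless.

Yes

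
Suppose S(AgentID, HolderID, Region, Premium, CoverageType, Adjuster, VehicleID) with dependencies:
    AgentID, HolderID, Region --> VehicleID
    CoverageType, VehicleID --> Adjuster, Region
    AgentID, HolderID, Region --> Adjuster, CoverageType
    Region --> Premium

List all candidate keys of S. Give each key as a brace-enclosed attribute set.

{AgentID, CoverageType, HolderID, VehicleID}, {AgentID, HolderID, Region}

{AgentID, HolderID} never appear on the right of any FD, so every key must include all of them.
Closure of {AgentID, HolderID, Region} is {Adjuster, AgentID, CoverageType, HolderID, Premium, Region, VehicleID}, the whole schema; {AgentID, HolderID, Region} is a candidate key.
Closure of {AgentID, CoverageType, HolderID, VehicleID} is {Adjuster, AgentID, CoverageType, HolderID, Premium, Region, VehicleID}, the whole schema; {AgentID, CoverageType, HolderID, VehicleID} is a candidate key.
These are minimal and exhaustive — every other superkey contains one of them.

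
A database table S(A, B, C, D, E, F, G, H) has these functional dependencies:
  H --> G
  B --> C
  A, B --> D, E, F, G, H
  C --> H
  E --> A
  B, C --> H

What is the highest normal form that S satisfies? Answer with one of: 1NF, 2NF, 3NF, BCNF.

Candidate keys: {A, B}, {B, E}. Prime attributes: {A, B, E}.
For H --> G we have {H}⁺ = {G, H}; {H} is not a superkey, so BCNF fails.
H --> G determines the non-prime attribute {G} from a non-superkey — 3NF is violated.
The proper key subset {B} of {A, B} determines non-prime {C, G, H}, so the relation is not even in 2NF.

1NF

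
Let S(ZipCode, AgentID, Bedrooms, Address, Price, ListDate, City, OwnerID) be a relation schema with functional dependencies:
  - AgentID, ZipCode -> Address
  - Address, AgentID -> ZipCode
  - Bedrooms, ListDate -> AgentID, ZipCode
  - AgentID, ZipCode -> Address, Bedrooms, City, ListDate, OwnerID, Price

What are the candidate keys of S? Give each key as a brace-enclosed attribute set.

{Address, AgentID}⁺ = {Address, AgentID, Bedrooms, City, ListDate, OwnerID, Price, ZipCode}, which is every attribute, so {Address, AgentID} is a candidate key.
{AgentID, ZipCode}⁺ = {Address, AgentID, Bedrooms, City, ListDate, OwnerID, Price, ZipCode}, which is every attribute, so {AgentID, ZipCode} is a candidate key.
{Bedrooms, ListDate}⁺ = {Address, AgentID, Bedrooms, City, ListDate, OwnerID, Price, ZipCode}, which is every attribute, so {Bedrooms, ListDate} is a candidate key.
No proper subset of any of these is a key, and no other minimal superkey exists.

{Address, AgentID}, {AgentID, ZipCode}, {Bedrooms, ListDate}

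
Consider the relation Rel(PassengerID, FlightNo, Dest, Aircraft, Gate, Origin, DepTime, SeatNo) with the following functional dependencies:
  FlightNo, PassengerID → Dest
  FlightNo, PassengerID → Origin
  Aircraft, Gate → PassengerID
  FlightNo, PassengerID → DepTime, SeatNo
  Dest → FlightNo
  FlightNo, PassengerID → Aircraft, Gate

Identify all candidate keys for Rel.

{Aircraft, Dest, Gate}, {Aircraft, FlightNo, Gate}, {Dest, PassengerID}, {FlightNo, PassengerID}

{Dest, PassengerID} is a candidate key since {Dest, PassengerID}⁺ = {Aircraft, DepTime, Dest, FlightNo, Gate, Origin, PassengerID, SeatNo} covers every attribute.
{FlightNo, PassengerID} is a candidate key since {FlightNo, PassengerID}⁺ = {Aircraft, DepTime, Dest, FlightNo, Gate, Origin, PassengerID, SeatNo} covers every attribute.
{Aircraft, Dest, Gate} is a candidate key since {Aircraft, Dest, Gate}⁺ = {Aircraft, DepTime, Dest, FlightNo, Gate, Origin, PassengerID, SeatNo} covers every attribute.
{Aircraft, FlightNo, Gate} is a candidate key since {Aircraft, FlightNo, Gate}⁺ = {Aircraft, DepTime, Dest, FlightNo, Gate, Origin, PassengerID, SeatNo} covers every attribute.
Any other superkey properly contains one of these, so there are no further candidate keys.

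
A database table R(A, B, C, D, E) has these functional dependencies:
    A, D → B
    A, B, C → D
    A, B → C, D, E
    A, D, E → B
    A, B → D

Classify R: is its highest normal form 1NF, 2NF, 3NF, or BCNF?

Candidate keys: {A, B}, {A, D}. Prime attributes: {A, B, D}.
Each dependency's left side is a superkey — BCNF holds.

BCNF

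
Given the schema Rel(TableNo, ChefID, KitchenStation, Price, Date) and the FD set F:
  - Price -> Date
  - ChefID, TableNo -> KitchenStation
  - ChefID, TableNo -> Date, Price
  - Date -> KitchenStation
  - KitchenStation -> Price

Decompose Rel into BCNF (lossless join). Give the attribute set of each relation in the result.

Candidate key of the original relation: {ChefID, TableNo}.
Within {ChefID, Date, KitchenStation, Price, TableNo}: {Price}⁺ ∩ {ChefID, Date, KitchenStation, Price, TableNo} = {Date, KitchenStation, Price}, not the whole set, so Price -> Date, KitchenStation violates BCNF; decompose into {Date, KitchenStation, Price} and {ChefID, Price, TableNo}.
{Date, KitchenStation, Price}: every determinant is a superkey — BCNF.
{ChefID, Price, TableNo}: every determinant is a superkey — BCNF.

{ChefID, Price, TableNo}; {Date, KitchenStation, Price}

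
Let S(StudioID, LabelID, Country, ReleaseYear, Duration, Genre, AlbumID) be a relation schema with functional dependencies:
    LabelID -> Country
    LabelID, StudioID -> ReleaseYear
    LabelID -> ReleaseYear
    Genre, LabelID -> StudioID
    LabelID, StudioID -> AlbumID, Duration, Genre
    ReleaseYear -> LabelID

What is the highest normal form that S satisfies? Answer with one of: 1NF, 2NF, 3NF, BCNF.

1NF

Candidate keys: {Genre, LabelID}, {Genre, ReleaseYear}, {LabelID, StudioID}, {ReleaseYear, StudioID}. Prime attributes: {Genre, LabelID, ReleaseYear, StudioID}.
For LabelID -> Country we have {LabelID}⁺ = {Country, LabelID, ReleaseYear}; {LabelID} is not a superkey, so BCNF fails.
LabelID -> Country determines the non-prime attribute {Country} from a non-superkey — 3NF is violated.
{LabelID} is a proper subset of the key {Genre, LabelID}, and {LabelID}⁺ contains the non-prime attribute {Country} — a partial dependency, so 2NF is violated.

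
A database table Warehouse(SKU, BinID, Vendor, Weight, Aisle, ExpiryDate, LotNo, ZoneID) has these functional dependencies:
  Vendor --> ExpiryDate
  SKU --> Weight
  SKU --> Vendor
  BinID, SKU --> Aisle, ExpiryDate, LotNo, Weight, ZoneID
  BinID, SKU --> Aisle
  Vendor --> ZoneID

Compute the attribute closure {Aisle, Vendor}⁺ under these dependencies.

{Aisle, ExpiryDate, Vendor, ZoneID}

Start with {Aisle, Vendor}.
Vendor --> ExpiryDate applies; add {ExpiryDate} → now {Aisle, ExpiryDate, Vendor}.
Vendor --> ZoneID applies; add {ZoneID} → now {Aisle, ExpiryDate, Vendor, ZoneID}.
No further FD applies.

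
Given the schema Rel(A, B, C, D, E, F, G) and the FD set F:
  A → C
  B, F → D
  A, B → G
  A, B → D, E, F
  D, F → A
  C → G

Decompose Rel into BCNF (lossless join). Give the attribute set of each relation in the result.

{A, C}; {A, D, F}; {B, D, E, F}; {C, G}

Candidate keys of the original relation: {A, B}, {B, F}.
In {A, B, C, D, E, F, G}, {A} is not a superkey ({A}⁺ restricted to this set is {A, C, G}), so split on A → C, G into {A, C, G} and {A, B, D, E, F}.
In {A, C, G}, {C} is not a superkey ({C}⁺ restricted to this set is {C, G}), so split on C → G into {C, G} and {A, C}.
{C, G}: every determinant is a superkey — BCNF.
{A, C}: every determinant is a superkey — BCNF.
In {A, B, D, E, F}, {D, F} is not a superkey ({D, F}⁺ restricted to this set is {A, D, F}), so split on D, F → A into {A, D, F} and {B, D, E, F}.
{A, D, F}: every determinant is a superkey — BCNF.
{B, D, E, F}: every determinant is a superkey — BCNF.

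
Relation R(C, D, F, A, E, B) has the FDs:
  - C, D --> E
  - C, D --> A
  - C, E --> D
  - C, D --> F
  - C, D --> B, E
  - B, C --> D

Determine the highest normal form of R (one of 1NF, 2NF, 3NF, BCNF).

Candidate keys: {B, C}, {C, D}, {C, E}. Prime attributes: {B, C, D, E}.
Every FD has a superkey on the left, so the relation is in BCNF.

BCNF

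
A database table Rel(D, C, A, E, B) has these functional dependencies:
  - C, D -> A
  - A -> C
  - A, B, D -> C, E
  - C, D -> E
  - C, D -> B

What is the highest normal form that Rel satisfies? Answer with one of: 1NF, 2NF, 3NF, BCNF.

Candidate keys: {A, D}, {C, D}. Prime attributes: {A, C, D}.
For A -> C we have {A}⁺ = {A, C}; {A} is not a superkey, so BCNF fails.
Since {C} ⊆ prime attributes and every other non-superkey FD also has a prime right side, the schema is in 3NF.

3NF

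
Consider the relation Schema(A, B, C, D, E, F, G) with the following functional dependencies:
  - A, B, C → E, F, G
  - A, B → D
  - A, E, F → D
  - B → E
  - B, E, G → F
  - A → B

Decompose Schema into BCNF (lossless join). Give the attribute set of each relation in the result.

Candidate key of the original relation: {A, C}.
In {A, B, C, D, E, F, G}, {A, B} is not a superkey ({A, B}⁺ restricted to this set is {A, B, D, E}), so split on A, B → D, E into {A, B, D, E} and {A, B, C, F, G}.
In {A, B, D, E}, {B} is not a superkey ({B}⁺ restricted to this set is {B, E}), so split on B → E into {B, E} and {A, B, D}.
{B, E} has no BCNF violation.
{A, B, D} has no BCNF violation.
In {A, B, C, F, G}, {A} is not a superkey ({A}⁺ restricted to this set is {A, B}), so split on A → B into {A, B} and {A, C, F, G}.
{A, B} has no BCNF violation.
In {A, C, F, G}, {A, G} is not a superkey ({A, G}⁺ restricted to this set is {A, F, G}), so split on A, G → F into {A, F, G} and {A, C, G}.
{A, F, G} has no BCNF violation.
{A, C, G} has no BCNF violation.

{A, B, D}; {A, C, G}; {A, F, G}; {B, E}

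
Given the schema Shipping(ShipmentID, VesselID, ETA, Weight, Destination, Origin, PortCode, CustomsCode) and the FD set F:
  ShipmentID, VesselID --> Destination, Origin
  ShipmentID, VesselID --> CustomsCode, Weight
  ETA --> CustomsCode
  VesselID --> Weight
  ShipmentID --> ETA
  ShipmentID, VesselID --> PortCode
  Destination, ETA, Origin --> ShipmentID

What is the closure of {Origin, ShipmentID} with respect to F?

{CustomsCode, ETA, Origin, ShipmentID}

Start with {Origin, ShipmentID}.
ShipmentID --> ETA applies; add {ETA} → now {ETA, Origin, ShipmentID}.
ETA --> CustomsCode applies; add {CustomsCode} → now {CustomsCode, ETA, Origin, ShipmentID}.
No further FD applies.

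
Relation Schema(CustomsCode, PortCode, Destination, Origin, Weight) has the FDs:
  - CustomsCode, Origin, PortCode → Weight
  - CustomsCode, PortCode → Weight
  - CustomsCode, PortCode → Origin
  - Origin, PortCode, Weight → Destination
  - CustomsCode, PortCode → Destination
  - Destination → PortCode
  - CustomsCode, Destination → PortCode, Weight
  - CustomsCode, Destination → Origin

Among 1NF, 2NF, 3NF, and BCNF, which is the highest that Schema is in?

Candidate keys: {CustomsCode, Destination}, {CustomsCode, PortCode}. Prime attributes: {CustomsCode, Destination, PortCode}.
Origin, PortCode, Weight → Destination breaks BCNF: {Origin, PortCode, Weight}⁺ = {Destination, Origin, PortCode, Weight}, so {Origin, PortCode, Weight} is not a superkey.
Its right-hand attributes {Destination} are all prime, as are those of every other non-superkey FD — the relation is in 3NF.

3NF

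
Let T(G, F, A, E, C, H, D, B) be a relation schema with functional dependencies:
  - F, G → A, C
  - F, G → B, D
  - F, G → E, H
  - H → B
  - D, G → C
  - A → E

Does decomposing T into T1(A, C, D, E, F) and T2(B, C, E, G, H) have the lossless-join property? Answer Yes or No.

The shared attributes are {C, E} and {C, E}⁺ = {C, E}.
The closure covers neither T1 nor T2 entirely; the join is not lossless.

No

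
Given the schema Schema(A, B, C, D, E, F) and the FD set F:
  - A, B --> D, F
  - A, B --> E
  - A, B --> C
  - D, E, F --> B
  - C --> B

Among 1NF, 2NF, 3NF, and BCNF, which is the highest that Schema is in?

Candidate keys: {A, B}, {A, C}, {A, D, E, F}. Prime attributes: {A, B, C, D, E, F}.
D, E, F --> B: {D, E, F}⁺ = {B, D, E, F}, which is not all of the attributes, so the left side is not a superkey — BCNF is violated.
But every attribute on its right side ({B}) is prime, and the same holds for every other non-superkey FD, so 3NF still holds.

3NF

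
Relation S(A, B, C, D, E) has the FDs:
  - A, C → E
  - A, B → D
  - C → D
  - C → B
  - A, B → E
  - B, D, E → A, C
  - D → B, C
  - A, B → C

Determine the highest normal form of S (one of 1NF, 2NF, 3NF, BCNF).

3NF

Candidate keys: {A, B}, {A, C}, {A, D}, {C, E}, {D, E}. Prime attributes: {A, B, C, D, E}.
C → D breaks BCNF: {C}⁺ = {B, C, D}, so {C} is not a superkey.
Its right-hand attributes {D} are all prime, as are those of every other non-superkey FD — the relation is in 3NF.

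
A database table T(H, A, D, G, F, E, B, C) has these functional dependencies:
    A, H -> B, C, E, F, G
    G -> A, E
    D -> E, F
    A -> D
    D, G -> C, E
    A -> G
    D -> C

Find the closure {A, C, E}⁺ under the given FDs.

Start with {A, C, E}.
A -> D applies; add {D} → now {A, C, D, E}.
A -> G applies; add {G} → now {A, C, D, E, G}.
D -> E, F applies; add {F} → now {A, C, D, E, F, G}.
No further FD applies.

{A, C, D, E, F, G}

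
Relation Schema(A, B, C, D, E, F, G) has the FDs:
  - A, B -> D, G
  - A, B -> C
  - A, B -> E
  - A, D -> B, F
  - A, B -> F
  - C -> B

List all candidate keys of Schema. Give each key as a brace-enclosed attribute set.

{A} never appears on the right of any FD, so every key must include it.
{A, B}⁺ = {A, B, C, D, E, F, G} — all of the relation — so {A, B} is a candidate key.
{A, C}⁺ = {A, B, C, D, E, F, G} — all of the relation — so {A, C} is a candidate key.
{A, D}⁺ = {A, B, C, D, E, F, G} — all of the relation — so {A, D} is a candidate key.
Any other superkey properly contains one of these, so there are no further candidate keys.

{A, B}, {A, C}, {A, D}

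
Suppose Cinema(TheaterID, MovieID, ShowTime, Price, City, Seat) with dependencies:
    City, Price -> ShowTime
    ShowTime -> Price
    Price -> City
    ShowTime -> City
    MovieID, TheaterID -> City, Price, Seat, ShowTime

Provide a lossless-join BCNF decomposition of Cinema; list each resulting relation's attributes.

{City, Price, ShowTime}; {MovieID, Price, Seat, TheaterID}

Candidate key of the original relation: {MovieID, TheaterID}.
In {City, MovieID, Price, Seat, ShowTime, TheaterID}, {City, Price} is not a superkey ({City, Price}⁺ restricted to this set is {City, Price, ShowTime}), so split on City, Price -> ShowTime into {City, Price, ShowTime} and {City, MovieID, Price, Seat, TheaterID}.
{City, Price, ShowTime}: every determinant is a superkey — BCNF.
In {City, MovieID, Price, Seat, TheaterID}, {Price} is not a superkey ({Price}⁺ restricted to this set is {City, Price}), so split on Price -> City into {City, Price} and {MovieID, Price, Seat, TheaterID}.
{City, Price}: every determinant is a superkey — BCNF.
{MovieID, Price, Seat, TheaterID}: every determinant is a superkey — BCNF.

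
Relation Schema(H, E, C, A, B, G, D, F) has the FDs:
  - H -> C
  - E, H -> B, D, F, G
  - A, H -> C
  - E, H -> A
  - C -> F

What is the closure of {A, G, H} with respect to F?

{A, C, F, G, H}

Start with {A, G, H}.
H -> C applies; add {C} → now {A, C, G, H}.
C -> F applies; add {F} → now {A, C, F, G, H}.
No further FD applies.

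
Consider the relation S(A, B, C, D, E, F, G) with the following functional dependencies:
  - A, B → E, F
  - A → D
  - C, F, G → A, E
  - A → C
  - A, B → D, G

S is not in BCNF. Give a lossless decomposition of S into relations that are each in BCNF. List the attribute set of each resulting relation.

{A, B, F, G}; {A, C, D}; {A, E, F, G}

Candidate keys of the original relation: {A, B}, {B, C, F, G}.
In {A, B, C, D, E, F, G}, {A} is not a superkey ({A}⁺ restricted to this set is {A, C, D}), so split on A → C, D into {A, C, D} and {A, B, E, F, G}.
{A, C, D} has no BCNF violation.
In {A, B, E, F, G}, {A, F, G} is not a superkey ({A, F, G}⁺ restricted to this set is {A, E, F, G}), so split on A, F, G → E into {A, E, F, G} and {A, B, F, G}.
{A, E, F, G} has no BCNF violation.
{A, B, F, G} has no BCNF violation.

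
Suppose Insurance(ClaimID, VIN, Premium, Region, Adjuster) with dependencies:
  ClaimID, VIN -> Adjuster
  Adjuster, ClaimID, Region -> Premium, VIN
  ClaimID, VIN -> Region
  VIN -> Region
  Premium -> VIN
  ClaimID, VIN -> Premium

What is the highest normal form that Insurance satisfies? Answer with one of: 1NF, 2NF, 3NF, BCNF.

Candidate keys: {Adjuster, ClaimID, Region}, {ClaimID, Premium}, {ClaimID, VIN}. Prime attributes: {Adjuster, ClaimID, Premium, Region, VIN}.
VIN -> Region: {VIN}⁺ = {Region, VIN}, which is not all of the attributes, so the left side is not a superkey — BCNF is violated.
Its right-hand attributes {Region} are all prime, as are those of every other non-superkey FD — the relation is in 3NF.

3NF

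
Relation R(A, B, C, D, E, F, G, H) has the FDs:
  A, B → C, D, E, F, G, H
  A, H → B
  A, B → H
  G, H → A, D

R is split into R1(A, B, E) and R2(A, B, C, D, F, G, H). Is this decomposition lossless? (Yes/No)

Yes

R1 ∩ R2 = {A, B}; its closure under F is {A, B, C, D, E, F, G, H}.
Since R1 ⊆ {A, B, C, D, E, F, G, H}, the intersection is a superkey of R1; the decomposition is lossless.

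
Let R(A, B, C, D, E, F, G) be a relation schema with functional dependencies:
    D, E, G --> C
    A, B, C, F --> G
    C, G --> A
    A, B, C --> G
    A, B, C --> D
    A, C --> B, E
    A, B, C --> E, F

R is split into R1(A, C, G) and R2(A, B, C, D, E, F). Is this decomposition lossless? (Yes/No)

Yes

R1 ∩ R2 = {A, C}; its closure under F is {A, B, C, D, E, F, G}.
This includes all of R1, so the common attributes are a superkey of R1 — the join is lossless.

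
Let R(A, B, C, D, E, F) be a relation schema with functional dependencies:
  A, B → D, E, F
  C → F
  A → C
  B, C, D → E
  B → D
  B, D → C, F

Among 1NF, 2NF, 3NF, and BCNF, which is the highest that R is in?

1NF

Candidate key: {A, B}. Prime attributes: {A, B}.
C → F breaks BCNF: {C}⁺ = {C, F}, so {C} is not a superkey.
C → F determines the non-prime attribute {F} from a non-superkey — 3NF is violated.
Since {A} ⊂ {A, B} and {A}⁺ ⊇ {C, F} with {C, F} non-prime, there is a partial dependency; 2NF fails.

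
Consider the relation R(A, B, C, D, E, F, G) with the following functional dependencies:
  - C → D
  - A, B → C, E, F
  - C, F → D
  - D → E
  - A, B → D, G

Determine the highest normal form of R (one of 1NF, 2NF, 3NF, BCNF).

Candidate key: {A, B}. Prime attributes: {A, B}.
C → D breaks BCNF: {C}⁺ = {C, D, E}, so {C} is not a superkey.
Because {D} is non-prime and the left side of C → D is not a superkey, the relation is not in 3NF.
No proper subset of a key has a non-prime attribute in its closure, so there is no partial dependency; 2NF holds.

2NF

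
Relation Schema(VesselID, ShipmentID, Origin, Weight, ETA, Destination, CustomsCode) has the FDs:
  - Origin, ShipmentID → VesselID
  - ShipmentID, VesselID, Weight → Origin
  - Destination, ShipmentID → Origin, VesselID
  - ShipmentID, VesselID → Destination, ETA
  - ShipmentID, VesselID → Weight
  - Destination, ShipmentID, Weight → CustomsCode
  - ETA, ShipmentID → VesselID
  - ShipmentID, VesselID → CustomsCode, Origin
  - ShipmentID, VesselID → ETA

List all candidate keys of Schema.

{Destination, ShipmentID}, {ETA, ShipmentID}, {Origin, ShipmentID}, {ShipmentID, VesselID}

Attributes never on any right-hand side: {ShipmentID} — every candidate key must contain it.
{Destination, ShipmentID} is a candidate key since {Destination, ShipmentID}⁺ = {CustomsCode, Destination, ETA, Origin, ShipmentID, VesselID, Weight} covers every attribute.
{ETA, ShipmentID} is a candidate key since {ETA, ShipmentID}⁺ = {CustomsCode, Destination, ETA, Origin, ShipmentID, VesselID, Weight} covers every attribute.
{Origin, ShipmentID} is a candidate key since {Origin, ShipmentID}⁺ = {CustomsCode, Destination, ETA, Origin, ShipmentID, VesselID, Weight} covers every attribute.
{ShipmentID, VesselID} is a candidate key since {ShipmentID, VesselID}⁺ = {CustomsCode, Destination, ETA, Origin, ShipmentID, VesselID, Weight} covers every attribute.
Any other superkey properly contains one of these, so there are no further candidate keys.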